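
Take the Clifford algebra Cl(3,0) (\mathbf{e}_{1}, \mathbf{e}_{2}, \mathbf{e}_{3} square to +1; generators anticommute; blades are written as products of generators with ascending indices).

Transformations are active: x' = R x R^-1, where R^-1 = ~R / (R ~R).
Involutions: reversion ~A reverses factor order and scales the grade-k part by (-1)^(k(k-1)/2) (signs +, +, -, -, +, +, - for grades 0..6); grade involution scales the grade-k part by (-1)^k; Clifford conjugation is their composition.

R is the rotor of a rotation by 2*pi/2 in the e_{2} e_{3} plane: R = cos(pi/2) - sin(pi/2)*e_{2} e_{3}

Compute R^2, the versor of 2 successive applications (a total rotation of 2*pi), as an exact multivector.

Because a rotor carries half the rotation angle, composing 2 copies of this e_{2} e_{3}-plane rotor multiplies the phase: 2*(pi/2) = \pi, hence R^2 = cos(\pi) - sin(\pi)*e_{2} e_{3}.
cos(\pi) = -1 and sin(\pi) = 0, so R^2 = -1. The total rotation 2*pi is 1 full turn, so every vector returns to itself, yet the rotor is -1, on the OTHER sheet of the double cover (an odd number of 2*pi turns).
Answer: -1


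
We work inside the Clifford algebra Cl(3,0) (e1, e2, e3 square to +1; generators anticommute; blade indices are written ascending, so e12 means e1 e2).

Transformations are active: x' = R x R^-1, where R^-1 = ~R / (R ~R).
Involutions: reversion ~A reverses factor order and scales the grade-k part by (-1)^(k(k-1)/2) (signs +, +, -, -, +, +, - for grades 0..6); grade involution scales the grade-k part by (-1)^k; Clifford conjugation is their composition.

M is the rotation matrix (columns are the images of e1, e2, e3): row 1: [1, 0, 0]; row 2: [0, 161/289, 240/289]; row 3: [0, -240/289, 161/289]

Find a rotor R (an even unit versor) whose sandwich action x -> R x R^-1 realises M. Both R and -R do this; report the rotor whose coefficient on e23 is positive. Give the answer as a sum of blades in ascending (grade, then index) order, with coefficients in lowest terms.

Method: write R = a + b12*e12 + b13*e13 + b23*e23 with a^2 + b12^2 + b13^2 + b23^2 = 1 (so R^-1 = ~R). Expanding the columns R e_j ~R gives tr M = 4a^2 - 1 and, from the antisymmetric part, M21 - M12 = -4a*b12, M13 - M31 = 4a*b13, M32 - M23 = -4a*b23.
Here tr M = 611/289, so a^2 = (1 + tr M)/4 = 225/289 and a = ±15/17. Taking a = 15/17: M21 - M12 = 0, M13 - M31 = 0, M32 - M23 = -480/289, giving b12 = 0, b13 = 0, b23 = 8/17, i.e. R = 15/17 + 8/17*e23.
Its e23 coefficient is already positive.
Answer: 15/17 + 8/17*e23. Key observation: the double cover Spin(3) -> SO(3) sends R and -R to the same matrix (trace 611/289 here), so the stated sign of the e23 coefficient is what selects one sheet.


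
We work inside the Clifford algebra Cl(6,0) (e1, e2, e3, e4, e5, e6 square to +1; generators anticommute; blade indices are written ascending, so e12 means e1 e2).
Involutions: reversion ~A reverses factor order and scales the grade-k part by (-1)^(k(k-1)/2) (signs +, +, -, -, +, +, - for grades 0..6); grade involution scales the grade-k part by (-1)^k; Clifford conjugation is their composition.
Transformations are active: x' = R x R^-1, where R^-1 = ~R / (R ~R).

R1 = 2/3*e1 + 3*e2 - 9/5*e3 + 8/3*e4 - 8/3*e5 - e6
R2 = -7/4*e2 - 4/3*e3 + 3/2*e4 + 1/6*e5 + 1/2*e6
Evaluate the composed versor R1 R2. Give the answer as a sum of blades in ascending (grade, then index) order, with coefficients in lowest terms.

Distribute over the terms of R2 (each basis-blade product reordered to ascending indices, repeated generators contracted through their squares):
R1 (-7/4*e2) = -21/4 - 7/6*e12 - 63/20*e23 + 14/3*e24 - 14/3*e25 - 7/4*e26
R1 (-4/3*e3) = 12/5 - 8/9*e13 - 4*e23 + 32/9*e34 - 32/9*e35 - 4/3*e36
R1 (3/2*e4) = 4 + e14 + 9/2*e24 - 27/10*e34 + 4*e45 + 3/2*e46
R1 (1/6*e5) = -4/9 + 1/9*e15 + 1/2*e25 - 3/10*e35 + 4/9*e45 + 1/6*e56
R1 (1/2*e6) = -1/2 + 1/3*e16 + 3/2*e26 - 9/10*e36 + 4/3*e46 - 4/3*e56
Summing the partial products and collecting blades:
Answer: 37/180 - 7/6*e12 - 8/9*e13 + e14 + 1/9*e15 + 1/3*e16 - 143/20*e23 + 55/6*e24 - 25/6*e25 - 1/4*e26 + 77/90*e34 - 347/90*e35 - 67/30*e36 + 40/9*e45 + 17/6*e46 - 7/6*e56


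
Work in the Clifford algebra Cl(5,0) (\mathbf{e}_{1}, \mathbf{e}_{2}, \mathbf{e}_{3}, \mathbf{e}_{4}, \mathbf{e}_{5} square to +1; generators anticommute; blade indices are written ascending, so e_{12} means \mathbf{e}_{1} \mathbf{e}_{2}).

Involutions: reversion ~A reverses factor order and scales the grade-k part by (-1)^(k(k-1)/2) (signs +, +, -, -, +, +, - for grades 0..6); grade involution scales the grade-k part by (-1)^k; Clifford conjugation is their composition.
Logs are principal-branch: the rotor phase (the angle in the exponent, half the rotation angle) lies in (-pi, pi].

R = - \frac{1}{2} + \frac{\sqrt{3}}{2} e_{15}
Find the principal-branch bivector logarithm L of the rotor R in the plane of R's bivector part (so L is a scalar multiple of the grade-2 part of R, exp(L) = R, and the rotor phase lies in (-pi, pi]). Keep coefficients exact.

The scalar part of R is - \frac{1}{2}, which fixes the principal-branch rotor phase; the unit plane is then the bivector part divided by the sine of that phase, and L is that plane scaled by the phase.
Concretely: cos(phase) = - \frac{1}{2} gives phase = ±\frac{2 \pi}{3}, and since phase/sin(phase) is even the sign is immaterial: L = (phase/sin(phase)) * <R>_2 = (\frac{4 \sqrt{3} \pi}{9}) * <R>_2.
Answer: \frac{2 \pi}{3} e_{15}


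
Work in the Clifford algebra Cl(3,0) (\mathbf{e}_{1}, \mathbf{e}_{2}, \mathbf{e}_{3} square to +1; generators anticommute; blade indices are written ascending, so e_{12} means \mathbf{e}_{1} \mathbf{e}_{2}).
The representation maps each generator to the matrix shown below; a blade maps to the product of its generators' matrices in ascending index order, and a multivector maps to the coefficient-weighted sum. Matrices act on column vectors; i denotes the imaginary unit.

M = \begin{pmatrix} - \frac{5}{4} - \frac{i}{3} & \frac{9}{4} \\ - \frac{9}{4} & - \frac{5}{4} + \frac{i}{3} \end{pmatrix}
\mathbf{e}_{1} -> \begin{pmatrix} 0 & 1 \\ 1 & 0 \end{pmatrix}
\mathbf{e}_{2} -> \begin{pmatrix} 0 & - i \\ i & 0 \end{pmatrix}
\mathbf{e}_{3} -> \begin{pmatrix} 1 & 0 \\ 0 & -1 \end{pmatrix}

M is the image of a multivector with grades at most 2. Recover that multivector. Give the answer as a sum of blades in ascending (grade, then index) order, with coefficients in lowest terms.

Method: 1, rho(e_{1}), rho(e_{2}), rho(e_{3}) form a trace-orthogonal basis of the 2x2 complex matrices (tr(X Y) = 2 if X = Y, else 0), so M = m0*1 + m1*rho(e_{1}) + m2*rho(e_{2}) + m3*rho(e_{3}) with m0 = tr(M)/2 = - \frac{5}{4}, m1 = tr(M rho(e_{1}))/2 = 0, m2 = tr(M rho(e_{2}))/2 = \frac{9 i}{4}, m3 = tr(M rho(e_{3}))/2 = - \frac{i}{3}.
Multiplying table entries, the bivector images are rho(e_{12}) = i*rho(e_{3}), rho(e_{13}) = -i*rho(e_{2}), rho(e_{23}) = i*rho(e_{1}); with real blade coefficients the real parts of m0..m3 are the coefficients of 1, e_{1}, e_{2}, e_{3} and the imaginary parts give the bivectors (e_{23}: Im m1, e_{13}: -Im m2, e_{12}: Im m3).
Answer: -\frac{5}{4} - \frac{1}{3} e_{12} - \frac{9}{4} e_{13}


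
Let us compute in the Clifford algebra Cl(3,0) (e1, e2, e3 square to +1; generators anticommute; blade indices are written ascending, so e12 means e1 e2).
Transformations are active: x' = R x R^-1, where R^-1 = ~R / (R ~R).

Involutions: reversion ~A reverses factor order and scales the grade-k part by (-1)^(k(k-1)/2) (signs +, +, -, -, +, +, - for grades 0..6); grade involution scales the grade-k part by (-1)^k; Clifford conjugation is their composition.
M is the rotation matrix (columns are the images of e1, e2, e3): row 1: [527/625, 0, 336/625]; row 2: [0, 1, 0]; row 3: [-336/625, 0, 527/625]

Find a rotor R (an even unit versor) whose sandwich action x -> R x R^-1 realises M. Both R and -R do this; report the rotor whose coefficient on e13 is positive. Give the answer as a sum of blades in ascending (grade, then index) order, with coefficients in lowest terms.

Method: write R = a + b12*e12 + b13*e13 + b23*e23 with a^2 + b12^2 + b13^2 + b23^2 = 1 (so R^-1 = ~R). Expanding the columns R e_j ~R gives tr M = 4a^2 - 1 and, from the antisymmetric part, M21 - M12 = -4a*b12, M13 - M31 = 4a*b13, M32 - M23 = -4a*b23.
Here tr M = 1679/625, so a^2 = (1 + tr M)/4 = 576/625 and a = ±24/25. Taking a = 24/25: M21 - M12 = 0, M13 - M31 = 672/625, M32 - M23 = 0, giving b12 = 0, b13 = 7/25, b23 = 0, i.e. R = 24/25 + 7/25*e13.
Its e13 coefficient is already positive.
Answer: 24/25 + 7/25*e13. Why the constraint matters: R and -R act identically through the sandwich — M has trace 1679/625 either way — so only the sign condition on e13 picks one of the two preimages.


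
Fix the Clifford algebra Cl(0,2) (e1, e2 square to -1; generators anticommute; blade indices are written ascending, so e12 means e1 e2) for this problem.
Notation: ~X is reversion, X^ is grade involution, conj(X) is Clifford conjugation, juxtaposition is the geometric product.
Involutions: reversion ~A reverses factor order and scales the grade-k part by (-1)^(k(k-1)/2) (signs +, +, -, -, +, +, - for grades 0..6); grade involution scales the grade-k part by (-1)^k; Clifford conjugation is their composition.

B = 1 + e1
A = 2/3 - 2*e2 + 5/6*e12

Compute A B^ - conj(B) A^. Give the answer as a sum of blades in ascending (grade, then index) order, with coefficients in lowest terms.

first term: 2/3 - 2/3*e1 - 17/6*e2 - 7/6*e12
second term: 2/3 - 2/3*e1 + 17/6*e2 - 7/6*e12
Answer: -17/3*e2


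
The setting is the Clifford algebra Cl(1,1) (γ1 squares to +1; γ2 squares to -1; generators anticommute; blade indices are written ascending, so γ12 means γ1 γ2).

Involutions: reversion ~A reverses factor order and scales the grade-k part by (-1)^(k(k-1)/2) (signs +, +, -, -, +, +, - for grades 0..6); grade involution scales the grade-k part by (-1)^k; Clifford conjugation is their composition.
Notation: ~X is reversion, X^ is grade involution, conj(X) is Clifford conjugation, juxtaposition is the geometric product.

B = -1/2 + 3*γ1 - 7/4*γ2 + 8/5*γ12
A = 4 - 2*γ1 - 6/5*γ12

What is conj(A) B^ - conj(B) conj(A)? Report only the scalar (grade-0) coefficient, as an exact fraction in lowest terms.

first term: -152/25 - 151/10*γ1 + 69/5*γ2 + 93/10*γ12
second term: -248/25 - 109/10*γ1 + 33/5*γ2 - 21/2*γ12
Answer: 96/25


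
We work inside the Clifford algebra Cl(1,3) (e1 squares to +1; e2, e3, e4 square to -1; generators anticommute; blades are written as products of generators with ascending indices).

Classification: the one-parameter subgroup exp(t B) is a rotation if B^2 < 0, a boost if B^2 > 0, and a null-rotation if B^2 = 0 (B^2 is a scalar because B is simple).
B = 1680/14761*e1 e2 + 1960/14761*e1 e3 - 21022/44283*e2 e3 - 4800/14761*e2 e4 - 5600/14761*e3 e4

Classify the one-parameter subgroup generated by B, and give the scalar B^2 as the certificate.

B^2 term by term: the squares give (1680/14761)^2*(e1 e2)^2 + (1960/14761)^2*(e1 e3)^2 + (-21022/44283)^2*(e2 e3)^2 + (-4800/14761)^2*(e2 e4)^2 + (-5600/14761)^2*(e3 e4)^2 = 2822400/217887121*(+1) + 3841600/217887121*(+1) + 441924484/1960984089*(-1) + 23040000/217887121*(-1) + 31360000/217887121*(-1) = -4/9 (each basis 2-blade squares to minus the product of its generators' squares); cross terms between blades sharing an index anticommute and cancel; the commuting (index-disjoint) pairs give grade-4 terms 2*c*c'*(blade product), which cancel blade by blade — e1 e2 e3 e4: -18816000/217887121 + 18816000/217887121 = 0 — confirming B is simple. So B^2 = -4/9.
Answer: rotation, certificate B^2 = -4/9. Check the certificate: B^2 = -4/9, and that sign is decisive whatever form B takes.


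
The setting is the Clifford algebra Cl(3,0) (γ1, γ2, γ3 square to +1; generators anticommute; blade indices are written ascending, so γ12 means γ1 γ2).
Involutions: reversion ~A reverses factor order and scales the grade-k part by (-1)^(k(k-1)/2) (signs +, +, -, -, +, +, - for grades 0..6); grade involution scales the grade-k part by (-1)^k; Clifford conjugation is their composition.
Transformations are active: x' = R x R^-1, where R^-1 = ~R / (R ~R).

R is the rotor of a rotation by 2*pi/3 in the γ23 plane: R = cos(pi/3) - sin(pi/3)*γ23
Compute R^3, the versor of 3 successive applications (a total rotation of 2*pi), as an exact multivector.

Half-angle bookkeeping: 3 applications in γ23 add up to rotor phase 3*pi/3 = pi, so R^3 = cos(pi) - sin(pi)*γ23.
cos(pi) = -1 and sin(pi) = 0, so R^3 = -1. The total rotation 2*pi is 1 full turn, so every vector returns to itself, yet the rotor is -1, on the OTHER sheet of the double cover (an odd number of 2*pi turns).
Answer: -1


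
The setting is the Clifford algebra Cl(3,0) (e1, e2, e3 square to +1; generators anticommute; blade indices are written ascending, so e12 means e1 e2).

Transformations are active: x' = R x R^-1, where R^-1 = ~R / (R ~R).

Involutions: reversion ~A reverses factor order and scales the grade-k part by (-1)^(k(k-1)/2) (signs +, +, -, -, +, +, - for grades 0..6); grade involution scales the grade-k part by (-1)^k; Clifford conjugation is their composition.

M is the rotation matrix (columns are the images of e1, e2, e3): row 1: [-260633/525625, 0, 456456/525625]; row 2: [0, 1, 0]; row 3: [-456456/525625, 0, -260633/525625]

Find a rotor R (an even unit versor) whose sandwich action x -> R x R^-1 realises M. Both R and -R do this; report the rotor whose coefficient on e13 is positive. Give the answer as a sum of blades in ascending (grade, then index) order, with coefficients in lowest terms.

Method: write R = a + b12*e12 + b13*e13 + b23*e23 with a^2 + b12^2 + b13^2 + b23^2 = 1 (so R^-1 = ~R). Expanding the columns R e_j ~R gives tr M = 4a^2 - 1 and, from the antisymmetric part, M21 - M12 = -4a*b12, M13 - M31 = 4a*b13, M32 - M23 = -4a*b23.
Here tr M = 4359/525625, so a^2 = (1 + tr M)/4 = 132496/525625 and a = ±364/725. Taking a = 364/725: M21 - M12 = 0, M13 - M31 = 912912/525625, M32 - M23 = 0, giving b12 = 0, b13 = 627/725, b23 = 0, i.e. R = 364/725 + 627/725*e13.
Its e13 coefficient is already positive.
Answer: 364/725 + 627/725*e13. Key observation: the double cover Spin(3) -> SO(3) sends R and -R to the same matrix (trace 4359/525625 here), so the stated sign of the e13 coefficient is what selects one sheet.


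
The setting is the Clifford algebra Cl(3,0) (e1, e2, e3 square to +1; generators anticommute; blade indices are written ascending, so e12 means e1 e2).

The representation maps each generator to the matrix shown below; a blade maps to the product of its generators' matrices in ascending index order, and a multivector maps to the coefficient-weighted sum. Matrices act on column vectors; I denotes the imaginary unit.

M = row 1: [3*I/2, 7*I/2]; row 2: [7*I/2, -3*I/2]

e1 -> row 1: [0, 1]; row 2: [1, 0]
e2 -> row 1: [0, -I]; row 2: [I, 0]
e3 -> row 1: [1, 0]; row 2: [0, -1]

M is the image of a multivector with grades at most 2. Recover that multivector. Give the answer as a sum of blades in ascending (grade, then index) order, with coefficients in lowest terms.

Method: 1, rho(e1), rho(e2), rho(e3) form a trace-orthogonal basis of the 2x2 complex matrices (tr(X Y) = 2 if X = Y, else 0), so M = m0*1 + m1*rho(e1) + m2*rho(e2) + m3*rho(e3) with m0 = tr(M)/2 = 0, m1 = tr(M rho(e1))/2 = 7*I/2, m2 = tr(M rho(e2))/2 = 0, m3 = tr(M rho(e3))/2 = 3*I/2.
Multiplying table entries, the bivector images are rho(e12) = I*rho(e3), rho(e13) = -I*rho(e2), rho(e23) = I*rho(e1); with real blade coefficients the real parts of m0..m3 are the coefficients of 1, e1, e2, e3 and the imaginary parts give the bivectors (e23: Im m1, e13: -Im m2, e12: Im m3).
Answer: 3/2*e12 + 7/2*e23


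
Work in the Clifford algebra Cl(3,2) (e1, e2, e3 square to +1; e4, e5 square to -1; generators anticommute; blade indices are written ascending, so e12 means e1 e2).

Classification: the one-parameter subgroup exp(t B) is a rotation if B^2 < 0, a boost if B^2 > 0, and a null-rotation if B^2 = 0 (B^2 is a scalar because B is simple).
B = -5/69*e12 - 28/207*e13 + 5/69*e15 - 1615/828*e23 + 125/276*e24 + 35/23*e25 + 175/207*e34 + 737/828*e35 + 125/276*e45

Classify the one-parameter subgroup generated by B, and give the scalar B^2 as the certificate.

B^2 term by term: the squares give (-5/69)^2*(e12)^2 + (-28/207)^2*(e13)^2 + (5/69)^2*(e15)^2 + (-1615/828)^2*(e23)^2 + (125/276)^2*(e24)^2 + (35/23)^2*(e25)^2 + (175/207)^2*(e34)^2 + (737/828)^2*(e35)^2 + (125/276)^2*(e45)^2 = 25/4761*(-1) + 784/42849*(-1) + 25/4761*(+1) + 2608225/685584*(-1) + 15625/76176*(+1) + 1225/529*(+1) + 30625/42849*(+1) + 543169/685584*(+1) + 15625/76176*(-1) = 0 (each basis 2-blade squares to minus the product of its generators' squares); cross terms between blades sharing an index anticommute and cancel; the commuting (index-disjoint) pairs give grade-4 terms 2*c*c'*(blade product), which cancel blade by blade — e1234: -1750/14283 + 1750/14283 = 0; e1235: -3685/28566 + 1960/4761 - 8075/28566 = 0; e1245: -625/9522 + 625/9522 = 0; e1345: -1750/14283 + 1750/14283 = 0; e2345: -201875/114264 - 92125/114264 + 12250/4761 = 0 — confirming B is simple. So B^2 = 0.
Answer: null-rotation, certificate B^2 = 0. Certificate logic: 0 is a conjugation-invariant scalar, so its sign fixes rotation versus boost versus null-rotation outright.


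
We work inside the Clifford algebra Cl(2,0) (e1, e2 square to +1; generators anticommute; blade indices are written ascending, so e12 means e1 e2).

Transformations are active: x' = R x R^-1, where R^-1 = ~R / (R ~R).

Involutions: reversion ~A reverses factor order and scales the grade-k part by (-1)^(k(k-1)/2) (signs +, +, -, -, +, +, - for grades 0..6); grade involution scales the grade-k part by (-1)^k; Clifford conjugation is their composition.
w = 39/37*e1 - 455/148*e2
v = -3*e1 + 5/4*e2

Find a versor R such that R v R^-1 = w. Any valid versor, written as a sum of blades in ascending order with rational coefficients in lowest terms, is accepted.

Reasoning: v^2 = w^2 = 169/16 since conjugation preserves the quadratic form; R = v + w = -72/37*e1 - 135/74*e2 is then valid when invertible, keeping its own part and reversing (v - w)/2.
Answer: -72/37*e1 - 135/74*e2


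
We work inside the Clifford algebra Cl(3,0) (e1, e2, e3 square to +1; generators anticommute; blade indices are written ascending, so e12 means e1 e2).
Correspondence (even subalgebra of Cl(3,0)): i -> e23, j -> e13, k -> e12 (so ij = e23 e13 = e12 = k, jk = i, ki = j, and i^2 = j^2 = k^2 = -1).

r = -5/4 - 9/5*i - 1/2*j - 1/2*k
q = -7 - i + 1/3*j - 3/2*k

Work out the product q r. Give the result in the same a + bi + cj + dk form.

In blades: q = -7 - 3/2*e12 + 1/3*e13 - e23, r = -5/4 - 1/2*e12 - 1/2*e13 - 9/5*e23.
Distribute q over r term by term (generator squares from the signature, products reordered to ascending indices): (-7)*r = 35/4 + 7/2*e12 + 7/2*e13 + 63/5*e23; (-3/2*e12)*r = -3/4 + 15/8*e12 + 27/10*e13 - 3/4*e23; (1/3*e13)*r = 1/6 + 3/5*e12 - 5/12*e13 - 1/6*e23; (-e23)*r = -9/5 + 1/2*e12 - 1/2*e13 + 5/4*e23.
Sum: 191/30 + 259/40*e12 + 317/60*e13 + 194/15*e23; translating back through the correspondence:
Answer: 191/30 + 194/15*i + 317/60*j + 259/40*k


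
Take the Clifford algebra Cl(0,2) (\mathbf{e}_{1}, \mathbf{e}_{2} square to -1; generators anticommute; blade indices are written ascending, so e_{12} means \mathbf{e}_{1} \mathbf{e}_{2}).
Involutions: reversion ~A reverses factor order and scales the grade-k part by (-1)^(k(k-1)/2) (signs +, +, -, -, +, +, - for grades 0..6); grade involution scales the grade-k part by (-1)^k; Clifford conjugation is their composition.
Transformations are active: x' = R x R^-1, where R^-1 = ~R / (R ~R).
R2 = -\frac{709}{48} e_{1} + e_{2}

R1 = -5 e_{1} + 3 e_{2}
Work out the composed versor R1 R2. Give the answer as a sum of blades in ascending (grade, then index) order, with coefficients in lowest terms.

Distribute over the terms of R1 (each basis-blade product reordered to ascending indices, repeated generators contracted through their squares):
(-5 e_{1}) R2 = -\frac{3545}{48} - 5 e_{12}
(3 e_{2}) R2 = -3 + \frac{709}{16} e_{12}
Summing the partial products and collecting blades:
Answer: -\frac{3689}{48} + \frac{629}{16} e_{12}


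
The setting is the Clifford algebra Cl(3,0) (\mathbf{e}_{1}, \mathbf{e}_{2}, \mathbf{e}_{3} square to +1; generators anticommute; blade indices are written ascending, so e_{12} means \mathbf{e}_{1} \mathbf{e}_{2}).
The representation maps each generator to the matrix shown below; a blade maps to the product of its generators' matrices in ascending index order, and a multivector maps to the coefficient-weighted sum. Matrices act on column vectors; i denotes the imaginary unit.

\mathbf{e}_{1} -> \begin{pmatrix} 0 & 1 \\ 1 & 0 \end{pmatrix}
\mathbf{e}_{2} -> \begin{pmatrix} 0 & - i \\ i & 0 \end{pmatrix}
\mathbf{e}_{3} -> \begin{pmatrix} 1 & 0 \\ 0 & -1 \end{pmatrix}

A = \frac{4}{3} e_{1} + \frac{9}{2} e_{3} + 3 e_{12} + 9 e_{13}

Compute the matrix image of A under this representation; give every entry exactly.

Bivector images (products of the table entries): rho(e_{12}) = rho(\mathbf{e}_{1})rho(\mathbf{e}_{2}) = \begin{pmatrix} i & 0 \\ 0 & - i \end{pmatrix}; rho(e_{13}) = rho(\mathbf{e}_{1})rho(\mathbf{e}_{3}) = \begin{pmatrix} 0 & -1 \\ 1 & 0 \end{pmatrix}.
M = (\frac{4}{3})*rho(e_{1}) + (\frac{9}{2})*rho(e_{3}) + (3)*rho(e_{12}) + (9)*rho(e_{13}), summed entrywise:
Answer: \begin{pmatrix} \frac{9}{2} + 3 i & - \frac{23}{3} \\ \frac{31}{3} & - \frac{9}{2} - 3 i \end{pmatrix}


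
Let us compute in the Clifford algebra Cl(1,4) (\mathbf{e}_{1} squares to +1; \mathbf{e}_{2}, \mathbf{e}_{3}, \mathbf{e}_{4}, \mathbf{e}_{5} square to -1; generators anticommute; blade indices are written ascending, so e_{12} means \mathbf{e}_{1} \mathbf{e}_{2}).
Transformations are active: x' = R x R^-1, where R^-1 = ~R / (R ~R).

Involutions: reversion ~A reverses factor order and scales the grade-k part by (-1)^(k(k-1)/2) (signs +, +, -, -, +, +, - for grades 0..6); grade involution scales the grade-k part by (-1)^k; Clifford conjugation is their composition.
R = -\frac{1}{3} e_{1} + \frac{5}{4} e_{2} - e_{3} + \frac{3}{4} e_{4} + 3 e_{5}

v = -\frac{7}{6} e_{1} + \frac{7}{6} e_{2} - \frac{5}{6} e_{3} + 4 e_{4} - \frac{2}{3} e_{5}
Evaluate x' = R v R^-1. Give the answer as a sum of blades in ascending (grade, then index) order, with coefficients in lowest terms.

~R = -\frac{1}{3} e_{1} + \frac{5}{4} e_{2} - e_{3} + \frac{3}{4} e_{4} + 3 e_{5}, and R ~R = -\frac{865}{72}, so R^-1 = ~R / (-\frac{865}{72}).
R v = -\frac{209}{72} + \frac{77}{72} e_{12} - \frac{8}{9} e_{13} - \frac{11}{24} e_{14} + \frac{67}{18} e_{15} + \frac{1}{8} e_{23} + \frac{33}{8} e_{24} - \frac{13}{3} e_{25} - \frac{27}{8} e_{34} + \frac{19}{6} e_{35} - \frac{25}{2} e_{45}
Answer: \frac{5219}{5190} e_{1} - \frac{292}{519} e_{2} + \frac{1817}{5190} e_{3} - \frac{6293}{1730} e_{4} + \frac{5492}{2595} e_{5}


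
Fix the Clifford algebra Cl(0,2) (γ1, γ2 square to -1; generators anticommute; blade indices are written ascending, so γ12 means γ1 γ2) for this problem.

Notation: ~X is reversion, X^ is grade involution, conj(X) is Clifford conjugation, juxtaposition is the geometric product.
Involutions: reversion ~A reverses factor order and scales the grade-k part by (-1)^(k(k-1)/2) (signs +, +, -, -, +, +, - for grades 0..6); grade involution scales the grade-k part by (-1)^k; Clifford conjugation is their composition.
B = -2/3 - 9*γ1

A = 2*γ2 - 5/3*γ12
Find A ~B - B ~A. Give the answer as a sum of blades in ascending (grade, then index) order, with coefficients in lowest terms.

first term: 41/3*γ2 + 172/9*γ12
second term: 41/3*γ2 - 172/9*γ12
Answer: 344/9*γ12


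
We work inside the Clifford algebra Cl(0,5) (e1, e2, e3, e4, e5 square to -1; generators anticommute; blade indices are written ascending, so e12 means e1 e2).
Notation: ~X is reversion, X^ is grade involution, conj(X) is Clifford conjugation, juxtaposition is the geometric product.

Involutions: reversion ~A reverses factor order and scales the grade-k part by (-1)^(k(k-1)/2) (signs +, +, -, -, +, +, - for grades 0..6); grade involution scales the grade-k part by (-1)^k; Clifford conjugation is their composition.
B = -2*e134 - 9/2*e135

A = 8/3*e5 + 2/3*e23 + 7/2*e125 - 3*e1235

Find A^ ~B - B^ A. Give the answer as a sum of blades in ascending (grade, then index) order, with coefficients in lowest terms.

first term: 27/2*e2 + 12*e13 + 63/4*e23 - 4/3*e124 - 3*e125 + 6*e245 + 16/3*e1345 + 7*e2345
second term: -27/2*e2 - 12*e13 + 63/4*e23 + 4/3*e124 + 3*e125 + 6*e245 + 16/3*e1345 - 7*e2345
Answer: 27*e2 + 24*e13 - 8/3*e124 - 6*e125 + 14*e2345


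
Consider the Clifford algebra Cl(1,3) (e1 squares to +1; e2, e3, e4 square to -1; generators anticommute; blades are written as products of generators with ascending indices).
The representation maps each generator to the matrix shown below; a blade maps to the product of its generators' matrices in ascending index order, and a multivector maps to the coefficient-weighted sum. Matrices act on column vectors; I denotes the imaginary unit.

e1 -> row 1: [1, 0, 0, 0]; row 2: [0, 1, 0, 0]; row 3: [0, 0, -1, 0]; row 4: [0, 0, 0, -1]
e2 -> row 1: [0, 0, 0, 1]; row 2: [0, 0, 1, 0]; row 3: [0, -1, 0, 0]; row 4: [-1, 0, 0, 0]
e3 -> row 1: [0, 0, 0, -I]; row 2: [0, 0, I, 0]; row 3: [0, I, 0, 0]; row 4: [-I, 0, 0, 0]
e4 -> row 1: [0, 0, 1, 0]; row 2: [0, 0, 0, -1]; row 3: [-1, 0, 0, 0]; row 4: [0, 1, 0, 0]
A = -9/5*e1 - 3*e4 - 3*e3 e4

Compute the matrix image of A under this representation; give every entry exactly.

Bivector images (products of the table entries): rho(e3 e4) = rho(e3)rho(e4) = row 1: [0, -I, 0, 0]; row 2: [-I, 0, 0, 0]; row 3: [0, 0, 0, -I]; row 4: [0, 0, -I, 0].
M = (-9/5)*rho(e1) + (-3)*rho(e4) + (-3)*rho(e3 e4), summed entrywise:
Answer: row 1: [-9/5, 3*I, -3, 0]; row 2: [3*I, -9/5, 0, 3]; row 3: [3, 0, 9/5, 3*I]; row 4: [0, -3, 3*I, 9/5]


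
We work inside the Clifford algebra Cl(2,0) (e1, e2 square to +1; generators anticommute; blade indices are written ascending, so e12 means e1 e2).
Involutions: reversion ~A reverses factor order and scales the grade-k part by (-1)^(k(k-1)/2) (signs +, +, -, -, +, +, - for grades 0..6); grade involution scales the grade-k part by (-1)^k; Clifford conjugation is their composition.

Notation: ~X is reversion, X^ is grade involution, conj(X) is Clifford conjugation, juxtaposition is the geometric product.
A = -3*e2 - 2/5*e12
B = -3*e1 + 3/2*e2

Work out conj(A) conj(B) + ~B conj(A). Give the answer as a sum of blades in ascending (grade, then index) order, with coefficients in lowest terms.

first term: -9/2 - 3/5*e1 - 6/5*e2 - 9*e12
second term: 9/2 - 3/5*e1 - 6/5*e2 - 9*e12
Answer: -6/5*e1 - 12/5*e2 - 18*e12


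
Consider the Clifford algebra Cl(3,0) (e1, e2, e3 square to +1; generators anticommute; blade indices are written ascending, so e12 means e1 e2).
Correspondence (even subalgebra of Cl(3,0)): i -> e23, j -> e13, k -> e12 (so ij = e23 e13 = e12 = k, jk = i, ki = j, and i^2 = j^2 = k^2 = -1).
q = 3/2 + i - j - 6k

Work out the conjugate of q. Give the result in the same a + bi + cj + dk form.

In blades: q = 3/2 - 6*e12 - e13 + e23.
Quaternion conjugation is reversion on the even subalgebra: the scalar is fixed and every grade-2 blade flips sign, giving 3/2 + 6*e12 + e13 - e23; translating back:
Answer: 3/2 - i + j + 6k


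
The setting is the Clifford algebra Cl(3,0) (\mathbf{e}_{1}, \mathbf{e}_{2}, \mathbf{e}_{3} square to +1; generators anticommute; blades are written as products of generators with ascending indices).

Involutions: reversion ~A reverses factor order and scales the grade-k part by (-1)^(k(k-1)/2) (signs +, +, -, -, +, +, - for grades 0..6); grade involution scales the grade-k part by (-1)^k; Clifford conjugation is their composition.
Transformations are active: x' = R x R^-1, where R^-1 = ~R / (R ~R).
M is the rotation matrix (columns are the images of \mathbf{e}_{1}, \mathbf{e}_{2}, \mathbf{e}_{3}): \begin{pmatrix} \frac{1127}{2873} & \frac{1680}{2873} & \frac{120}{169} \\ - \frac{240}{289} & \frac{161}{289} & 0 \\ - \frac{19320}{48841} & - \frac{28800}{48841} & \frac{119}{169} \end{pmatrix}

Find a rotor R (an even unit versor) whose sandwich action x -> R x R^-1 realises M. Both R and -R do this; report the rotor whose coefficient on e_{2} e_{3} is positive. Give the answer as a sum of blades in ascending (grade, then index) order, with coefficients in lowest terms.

Method: write R = a + b12*e_{1} e_{2} + b13*e_{1} e_{3} + b23*e_{2} e_{3} with a^2 + b12^2 + b13^2 + b23^2 = 1 (so R^-1 = ~R). Expanding the columns R e_j ~R gives tr M = 4a^2 - 1 and, from the antisymmetric part, M21 - M12 = -4a*b12, M13 - M31 = 4a*b13, M32 - M23 = -4a*b23.
Here tr M = \frac{80759}{48841}, so a^2 = (1 + tr M)/4 = \frac{32400}{48841} and a = ±\frac{180}{221}. Taking a = \frac{180}{221}: M21 - M12 = -\frac{69120}{48841}, M13 - M31 = \frac{54000}{48841}, M32 - M23 = -\frac{28800}{48841}, giving b12 = \frac{96}{221}, b13 = \frac{75}{221}, b23 = \frac{40}{221}, i.e. R = \frac{180}{221} + \frac{96}{221} e_{1} e_{2} + \frac{75}{221} e_{1} e_{3} + \frac{40}{221} e_{2} e_{3}.
Its e_{2} e_{3} coefficient is already positive.
Answer: \frac{180}{221} + \frac{96}{221} e_{1} e_{2} + \frac{75}{221} e_{1} e_{3} + \frac{40}{221} e_{2} e_{3}. Sheet selection: the two-to-one cover makes ±R indistinguishable at the matrix level (trace \frac{80759}{48841}), so uniqueness comes from the required sign on e_{2} e_{3}.


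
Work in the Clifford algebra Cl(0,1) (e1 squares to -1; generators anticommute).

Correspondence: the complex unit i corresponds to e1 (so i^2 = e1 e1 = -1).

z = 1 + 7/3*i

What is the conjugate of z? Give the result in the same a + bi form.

In blades: z = 1 + 7/3*e1.
Conjugation here is Clifford conjugation: the scalar is fixed and the grade-1 and grade-2 blades all flip sign, giving 1 - 7/3*e1; translating back:
Answer: 1 - 7/3*i


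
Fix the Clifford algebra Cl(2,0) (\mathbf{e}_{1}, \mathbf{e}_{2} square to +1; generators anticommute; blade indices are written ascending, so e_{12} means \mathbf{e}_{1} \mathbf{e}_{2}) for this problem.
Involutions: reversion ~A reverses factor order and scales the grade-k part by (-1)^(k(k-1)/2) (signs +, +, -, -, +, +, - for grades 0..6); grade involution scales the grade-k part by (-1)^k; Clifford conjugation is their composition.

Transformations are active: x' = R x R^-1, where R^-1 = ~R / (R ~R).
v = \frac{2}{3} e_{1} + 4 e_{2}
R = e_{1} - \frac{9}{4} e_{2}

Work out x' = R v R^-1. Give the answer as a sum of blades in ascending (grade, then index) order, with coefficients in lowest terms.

~R = e_{1} - \frac{9}{4} e_{2}, and R ~R = \frac{97}{16}, so R^-1 = ~R / (\frac{97}{16}).
R v = -\frac{25}{3} + \frac{11}{2} e_{12}
Answer: -\frac{994}{291} e_{1} + \frac{212}{97} e_{2}


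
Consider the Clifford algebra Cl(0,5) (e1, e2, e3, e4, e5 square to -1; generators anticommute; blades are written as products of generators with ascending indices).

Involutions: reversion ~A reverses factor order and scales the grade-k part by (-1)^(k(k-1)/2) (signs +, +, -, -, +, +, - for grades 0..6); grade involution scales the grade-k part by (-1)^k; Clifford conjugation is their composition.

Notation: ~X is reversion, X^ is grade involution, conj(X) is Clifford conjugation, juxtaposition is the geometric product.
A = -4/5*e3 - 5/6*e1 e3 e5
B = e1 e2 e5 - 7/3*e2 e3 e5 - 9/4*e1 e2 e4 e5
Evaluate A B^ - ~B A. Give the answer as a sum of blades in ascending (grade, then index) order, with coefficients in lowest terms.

first term: 35/18*e1 e2 + 5/6*e2 e3 - 28/15*e2 e5 - 15/8*e2 e3 e4 + 4/5*e1 e2 e3 e5 + 9/5*e1 e2 e3 e4 e5
second term: -35/18*e1 e2 - 5/6*e2 e3 - 28/15*e2 e5 - 15/8*e2 e3 e4 - 4/5*e1 e2 e3 e5 + 9/5*e1 e2 e3 e4 e5
Answer: 35/9*e1 e2 + 5/3*e2 e3 + 8/5*e1 e2 e3 e5


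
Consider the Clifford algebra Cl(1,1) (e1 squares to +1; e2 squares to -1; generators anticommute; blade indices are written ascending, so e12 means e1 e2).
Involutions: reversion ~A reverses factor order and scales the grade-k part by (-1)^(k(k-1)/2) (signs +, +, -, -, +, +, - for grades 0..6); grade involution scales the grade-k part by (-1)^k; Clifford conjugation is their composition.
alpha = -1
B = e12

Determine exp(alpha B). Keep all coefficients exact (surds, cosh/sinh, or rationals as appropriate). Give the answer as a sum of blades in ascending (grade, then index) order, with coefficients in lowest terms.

B^2 = (1)^2*(e12)^2 = 1*(+1) = 1 (a basis 2-blade squares to minus the product of its generators' squares).
B^2 = 1 — B^2 > 0, so the exponential closes hyperbolically: l = 1, alpha*l = -1, so exp(alpha B) = cosh(-1) + (sinh(-1)/1)*B = cosh(1) + (-sinh(1))*B.
Answer: cosh(1) - sinh(1)*e12


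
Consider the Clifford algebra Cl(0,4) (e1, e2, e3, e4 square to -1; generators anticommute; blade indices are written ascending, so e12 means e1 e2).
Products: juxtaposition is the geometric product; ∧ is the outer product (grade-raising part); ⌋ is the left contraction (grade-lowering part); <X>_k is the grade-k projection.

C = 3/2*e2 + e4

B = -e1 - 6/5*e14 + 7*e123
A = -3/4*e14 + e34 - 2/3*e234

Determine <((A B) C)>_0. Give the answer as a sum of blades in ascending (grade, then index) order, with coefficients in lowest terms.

step 1: -9/10 + 3/4*e4 + 6/5*e13 - 14/3*e14 + 4/5*e123 + 7*e124 - e134 - 21/4*e234 - 2/3*e1234
step 2: -3/4 + 14/3*e1 - 27/20*e2 - 9/10*e4 - 7*e12 + 11/5*e13 + 21/2*e14 + 21/4*e23 - 9/8*e24 + 63/8*e34 - 17/15*e123 + 7*e124 + 11/5*e134 - 7/10*e1234
step 3: -3/4
Answer: -3/4


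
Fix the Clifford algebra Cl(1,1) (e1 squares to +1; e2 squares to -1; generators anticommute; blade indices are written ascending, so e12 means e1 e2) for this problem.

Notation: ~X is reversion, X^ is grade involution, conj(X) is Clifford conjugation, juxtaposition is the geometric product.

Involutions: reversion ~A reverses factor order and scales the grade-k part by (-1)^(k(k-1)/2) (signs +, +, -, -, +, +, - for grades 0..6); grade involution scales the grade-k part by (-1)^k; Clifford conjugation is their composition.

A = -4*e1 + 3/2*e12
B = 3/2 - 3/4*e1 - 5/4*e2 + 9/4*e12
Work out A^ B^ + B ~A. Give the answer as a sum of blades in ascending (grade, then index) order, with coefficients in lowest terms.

first term: 51/8 + 33/8*e1 + 63/8*e2 + 29/4*e12
second term: -3/8 - 33/8*e1 + 81/8*e2 - 29/4*e12
Answer: 6 + 18*e2


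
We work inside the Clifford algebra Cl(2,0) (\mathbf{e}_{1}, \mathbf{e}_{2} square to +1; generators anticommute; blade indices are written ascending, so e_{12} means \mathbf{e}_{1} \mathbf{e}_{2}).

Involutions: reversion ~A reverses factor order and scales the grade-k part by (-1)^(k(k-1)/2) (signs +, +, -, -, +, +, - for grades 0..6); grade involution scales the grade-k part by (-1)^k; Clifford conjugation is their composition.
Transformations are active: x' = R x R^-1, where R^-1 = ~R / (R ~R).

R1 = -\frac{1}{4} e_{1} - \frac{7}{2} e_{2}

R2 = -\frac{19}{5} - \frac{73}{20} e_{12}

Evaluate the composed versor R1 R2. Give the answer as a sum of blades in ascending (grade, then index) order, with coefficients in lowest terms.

Distribute over the terms of R1 (each basis-blade product reordered to ascending indices, repeated generators contracted through their squares):
(-\frac{1}{4} e_{1}) R2 = \frac{19}{20} e_{1} + \frac{73}{80} e_{2}
(-\frac{7}{2} e_{2}) R2 = -\frac{511}{40} e_{1} + \frac{133}{10} e_{2}
Summing the partial products and collecting blades:
Answer: -\frac{473}{40} e_{1} + \frac{1137}{80} e_{2}


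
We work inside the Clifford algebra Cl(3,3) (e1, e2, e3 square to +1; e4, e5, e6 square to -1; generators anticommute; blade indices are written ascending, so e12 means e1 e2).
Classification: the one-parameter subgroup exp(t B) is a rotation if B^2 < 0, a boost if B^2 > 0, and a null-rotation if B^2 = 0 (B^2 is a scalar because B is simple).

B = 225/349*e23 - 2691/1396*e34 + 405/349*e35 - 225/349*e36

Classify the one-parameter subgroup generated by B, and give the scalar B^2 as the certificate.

B^2 term by term: the squares give (225/349)^2*(e23)^2 + (-2691/1396)^2*(e34)^2 + (405/349)^2*(e35)^2 + (-225/349)^2*(e36)^2 = 50625/121801*(-1) + 7241481/1948816*(+1) + 164025/121801*(+1) + 50625/121801*(+1) = 81/16 (each basis 2-blade squares to minus the product of its generators' squares); cross terms between blades sharing an index anticommute and cancel. So B^2 = 81/16.
Answer: boost, certificate B^2 = 81/16. The class reads off the invariant scalar 81/16 directly.


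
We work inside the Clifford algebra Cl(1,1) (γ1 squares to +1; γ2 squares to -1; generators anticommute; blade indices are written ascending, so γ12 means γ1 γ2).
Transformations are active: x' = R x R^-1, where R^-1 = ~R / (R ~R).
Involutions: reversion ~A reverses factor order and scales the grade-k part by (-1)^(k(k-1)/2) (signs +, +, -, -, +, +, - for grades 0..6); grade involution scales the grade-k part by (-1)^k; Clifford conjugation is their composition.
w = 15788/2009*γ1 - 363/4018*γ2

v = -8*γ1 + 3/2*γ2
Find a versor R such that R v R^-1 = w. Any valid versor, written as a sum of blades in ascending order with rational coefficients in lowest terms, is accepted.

The midline construction: v and w both square to 247/4, so reflecting in their sum -284/2009*γ1 + 2832/2009*γ2 exchanges them.
Answer: -284/2009*γ1 + 2832/2009*γ2


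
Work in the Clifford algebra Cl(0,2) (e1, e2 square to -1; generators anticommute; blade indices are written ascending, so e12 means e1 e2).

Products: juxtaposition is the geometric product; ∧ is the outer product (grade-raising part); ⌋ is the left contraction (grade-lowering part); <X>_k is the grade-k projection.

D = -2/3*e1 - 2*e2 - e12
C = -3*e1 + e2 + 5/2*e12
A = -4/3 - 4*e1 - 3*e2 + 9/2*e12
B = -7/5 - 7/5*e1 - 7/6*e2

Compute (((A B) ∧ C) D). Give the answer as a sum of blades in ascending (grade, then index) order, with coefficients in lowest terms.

step 1: -217/30 + 763/60*e1 - 49/90*e2 - 35/6*e12
step 2: 217/10*e1 - 217/30*e2 - 7*e12
step 3: -7 - 203/30*e1 + 791/30*e2 - 434/9*e12
Answer: -7 - 203/30*e1 + 791/30*e2 - 434/9*e12


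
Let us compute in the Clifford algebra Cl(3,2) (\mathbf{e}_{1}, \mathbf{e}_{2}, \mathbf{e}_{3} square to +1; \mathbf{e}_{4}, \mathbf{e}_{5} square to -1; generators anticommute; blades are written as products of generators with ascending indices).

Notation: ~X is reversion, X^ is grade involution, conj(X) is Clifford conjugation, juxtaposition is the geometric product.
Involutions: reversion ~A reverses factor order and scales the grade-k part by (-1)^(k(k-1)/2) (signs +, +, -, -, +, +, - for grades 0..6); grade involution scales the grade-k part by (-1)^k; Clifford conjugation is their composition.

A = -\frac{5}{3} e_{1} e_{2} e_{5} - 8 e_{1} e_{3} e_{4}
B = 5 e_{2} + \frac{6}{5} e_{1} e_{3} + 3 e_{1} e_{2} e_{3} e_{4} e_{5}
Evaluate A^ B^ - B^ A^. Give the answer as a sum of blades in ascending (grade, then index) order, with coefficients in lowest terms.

first term: -\frac{48}{5} e_{4} + \frac{25}{3} e_{1} e_{5} - 24 e_{2} e_{5} - 5 e_{3} e_{4} - 2 e_{2} e_{3} e_{5} - 40 e_{1} e_{2} e_{3} e_{4}
second term: -\frac{48}{5} e_{4} + \frac{25}{3} e_{1} e_{5} - 24 e_{2} e_{5} - 5 e_{3} e_{4} + 2 e_{2} e_{3} e_{5} + 40 e_{1} e_{2} e_{3} e_{4}
Answer: -4 e_{2} e_{3} e_{5} - 80 e_{1} e_{2} e_{3} e_{4}


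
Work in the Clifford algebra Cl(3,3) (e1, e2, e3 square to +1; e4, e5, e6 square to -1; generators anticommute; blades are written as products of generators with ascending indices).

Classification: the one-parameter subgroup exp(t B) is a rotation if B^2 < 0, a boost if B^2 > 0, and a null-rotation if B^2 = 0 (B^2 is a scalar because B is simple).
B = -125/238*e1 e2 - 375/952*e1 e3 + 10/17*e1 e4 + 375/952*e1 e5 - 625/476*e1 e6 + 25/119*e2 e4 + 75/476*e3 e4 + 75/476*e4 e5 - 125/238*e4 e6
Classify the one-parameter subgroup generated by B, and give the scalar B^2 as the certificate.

B^2 term by term: the squares give (-125/238)^2*(e1 e2)^2 + (-375/952)^2*(e1 e3)^2 + (10/17)^2*(e1 e4)^2 + (375/952)^2*(e1 e5)^2 + (-625/476)^2*(e1 e6)^2 + (25/119)^2*(e2 e4)^2 + (75/476)^2*(e3 e4)^2 + (75/476)^2*(e4 e5)^2 + (-125/238)^2*(e4 e6)^2 = 15625/56644*(-1) + 140625/906304*(-1) + 100/289*(+1) + 140625/906304*(+1) + 390625/226576*(+1) + 625/14161*(+1) + 5625/226576*(+1) + 5625/226576*(-1) + 15625/56644*(-1) = 25/16 (each basis 2-blade squares to minus the product of its generators' squares); cross terms between blades sharing an index anticommute and cancel; the commuting (index-disjoint) pairs give grade-4 terms 2*c*c'*(blade product), which cancel blade by blade — e1 e2 e3 e4: -9375/56644 + 9375/56644 = 0; e1 e2 e4 e5: -9375/56644 + 9375/56644 = 0; e1 e2 e4 e6: 15625/28322 - 15625/28322 = 0; e1 e3 e4 e5: -28125/226576 + 28125/226576 = 0; e1 e3 e4 e6: 46875/113288 - 46875/113288 = 0; e1 e4 e5 e6: 46875/113288 - 46875/113288 = 0 — confirming B is simple. So B^2 = 25/16.
Answer: boost, certificate B^2 = 25/16. Note: conjugating B changes its blade decomposition but never the scalar B^2 = 25/16, whose sign settles the classification.
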